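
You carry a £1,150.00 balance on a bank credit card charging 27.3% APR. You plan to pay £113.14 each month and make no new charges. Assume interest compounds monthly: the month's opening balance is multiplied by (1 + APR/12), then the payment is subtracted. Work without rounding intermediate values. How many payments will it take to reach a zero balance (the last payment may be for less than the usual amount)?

12 payments

Monthly rate r = 27.3%/12 = 2.275% = 0.02275.
Recurrence: B ← B·(1+r) − £113.14.
Month 1: interest £26.16; balance after payment £1,063.02.
Month 2: interest £24.18; balance after payment £974.07.
Closed form: n = −ln(1 − rB₀/P)/ln(1+r) = −ln(0.76876)/ln(1.02275) ≈ 11.690, so the balance reaches zero during payment 12.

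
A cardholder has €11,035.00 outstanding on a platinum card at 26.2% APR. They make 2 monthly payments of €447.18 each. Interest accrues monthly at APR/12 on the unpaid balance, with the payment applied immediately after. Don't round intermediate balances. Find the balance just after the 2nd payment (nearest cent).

Monthly rate r = 26.2%/12 = 2.18333% = 0.0218333.
Each month: B ← B·(1+r) − €447.18.
Month 1: interest €240.93; balance after payment €10,828.75.
Month 2: interest €236.43; balance after payment €10,618.00.

€10,618.00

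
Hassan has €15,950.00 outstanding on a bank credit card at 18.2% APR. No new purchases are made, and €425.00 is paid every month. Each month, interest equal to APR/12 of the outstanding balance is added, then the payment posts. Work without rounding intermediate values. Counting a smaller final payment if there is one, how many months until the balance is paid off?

Monthly rate r = 18.2%/12 = 1.51667% = 0.0151667.
Recurrence: B ← B·(1+r) − €425.00.
Month 1: interest €241.91; balance after payment €15,766.91.
Month 2: interest €239.13; balance after payment €15,581.04.
Closed form: n = −ln(1 − rB₀/P)/ln(1+r) = −ln(0.4308)/ln(1.01517) ≈ 55.943, so the balance reaches zero during payment 56.

56 months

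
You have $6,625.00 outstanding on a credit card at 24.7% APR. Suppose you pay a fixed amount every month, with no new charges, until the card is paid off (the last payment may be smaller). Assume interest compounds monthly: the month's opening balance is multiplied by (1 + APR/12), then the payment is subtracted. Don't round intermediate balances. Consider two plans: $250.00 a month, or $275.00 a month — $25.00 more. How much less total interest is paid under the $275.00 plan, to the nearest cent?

Monthly rate r = 24.7%/12 = 2.05833% = 0.0205833.
At $250.00/mo: n = ⌈−ln(1 − rB₀/P)/ln(1+r)⌉ = 39 payments (last $175.27); total interest = total paid − $6,625.00 = $3,050.27.
At $275.00/mo: 34 payments (last $170.32); total interest $2,620.32.
Interest saved = $3,050.27 − $2,620.32 = $429.95.

$429.95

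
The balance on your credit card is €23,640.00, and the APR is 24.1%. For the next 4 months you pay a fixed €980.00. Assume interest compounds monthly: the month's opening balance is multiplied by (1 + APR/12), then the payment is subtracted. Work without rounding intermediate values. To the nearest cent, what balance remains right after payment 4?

€21,557.38

Monthly rate r = 24.1%/12 = 2.00833% = 0.0200833.
Each month: B ← B·(1+r) − €980.00.
Month 1: interest €474.77; balance after payment €23,134.77.
Month 2: interest €464.62; balance after payment €22,619.39.
Month 3: interest €454.27; balance after payment €22,093.67.
Month 4: interest €443.71; balance after payment €21,557.38.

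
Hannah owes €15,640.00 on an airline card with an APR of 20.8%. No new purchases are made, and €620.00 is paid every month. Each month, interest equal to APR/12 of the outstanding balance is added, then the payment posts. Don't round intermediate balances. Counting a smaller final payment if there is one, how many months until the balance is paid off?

Monthly rate r = 20.8%/12 = 1.73333% = 0.0173333.
Recurrence: B ← B·(1+r) − €620.00.
Month 1: interest €271.09; balance after payment €15,291.09.
Month 2: interest €265.05; balance after payment €14,936.14.
Closed form: n = −ln(1 − rB₀/P)/ln(1+r) = −ln(0.56275)/ln(1.01733) ≈ 33.455, so the balance reaches zero during payment 34.

34 payments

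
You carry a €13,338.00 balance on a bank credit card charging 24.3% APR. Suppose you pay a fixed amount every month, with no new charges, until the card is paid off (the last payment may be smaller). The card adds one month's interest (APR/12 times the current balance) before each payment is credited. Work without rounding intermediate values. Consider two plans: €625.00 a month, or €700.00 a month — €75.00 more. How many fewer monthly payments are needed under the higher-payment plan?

4 fewer payments

Monthly rate r = 24.3%/12 = 2.025% = 0.02025.
At €625.00/mo: n = ⌈−ln(1 − rB₀/P)/ln(1+r)⌉ = 29 payments (last €143.41); total interest = total paid − €13,338.00 = €4,305.41.
At €700.00/mo: 25 payments (last €223.95); total interest €3,685.95.
Payments saved = 29 − 25 = 4.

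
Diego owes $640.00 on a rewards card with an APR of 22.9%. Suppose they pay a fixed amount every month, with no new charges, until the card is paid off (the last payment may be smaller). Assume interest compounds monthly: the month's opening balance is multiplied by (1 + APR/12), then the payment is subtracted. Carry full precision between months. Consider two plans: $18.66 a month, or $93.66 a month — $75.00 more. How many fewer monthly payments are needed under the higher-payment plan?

Monthly rate r = 22.9%/12 = 1.90833% = 0.0190833.
At $18.66/mo: n = ⌈−ln(1 − rB₀/P)/ln(1+r)⌉ = 57 payments (last $4.20); total interest = total paid − $640.00 = $409.16.
At $93.66/mo: 8 payments (last $36.87); total interest $52.49.
Payments saved = 57 − 8 = 49.

49 fewer payments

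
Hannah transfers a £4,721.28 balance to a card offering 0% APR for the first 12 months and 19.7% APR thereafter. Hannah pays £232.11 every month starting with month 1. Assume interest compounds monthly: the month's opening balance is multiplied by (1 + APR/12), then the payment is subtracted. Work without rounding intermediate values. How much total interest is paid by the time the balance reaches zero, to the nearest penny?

Promo months 1–12 at r₀ = 0%/12 = 0; months 13+ at r₁ = 19.7%/12 = 0.0164167.
After month 12 (no interest yet): B = £4,721.28 − 12·£232.11 = £1,935.96.
Then at r₁ with £232.11/mo: n₂ = −ln(1 − r₁·B/P)/ln(1+r₁) ≈ 9.04 → 10 more payments.
Total paid = 21·£232.11 + £10.13 = £4,884.44; interest = £4,884.44 − £4,721.28 = £163.16.

£163.16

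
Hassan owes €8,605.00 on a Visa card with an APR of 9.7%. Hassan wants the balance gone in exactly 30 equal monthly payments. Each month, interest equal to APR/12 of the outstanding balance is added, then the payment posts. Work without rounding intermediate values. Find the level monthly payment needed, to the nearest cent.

Monthly rate r = 9.7%/12 = 0.808333% = 0.00808333.
Level-payment amortization: P = B₀·r / (1 − (1+r)^(−n)) = 8605.00·0.00808333 / (1 − 1.00808^(−30)).
Denominator 1 − (1+r)^(−30) = 0.214570947.
P = 69.5571 / 0.214570947 ≈ 324.17.

€324.17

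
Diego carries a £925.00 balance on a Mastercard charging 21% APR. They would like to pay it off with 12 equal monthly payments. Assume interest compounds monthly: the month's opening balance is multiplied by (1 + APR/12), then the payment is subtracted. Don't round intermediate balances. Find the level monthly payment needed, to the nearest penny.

£86.13

Monthly rate r = 21%/12 = 1.75% = 0.0175.
Level-payment amortization: P = B₀·r / (1 − (1+r)^(−n)) = 925.00·0.0175 / (1 − 1.0175^(−12)).
Denominator 1 − (1+r)^(−12) = 0.18794212.
P = 16.1875 / 0.18794212 ≈ 86.13.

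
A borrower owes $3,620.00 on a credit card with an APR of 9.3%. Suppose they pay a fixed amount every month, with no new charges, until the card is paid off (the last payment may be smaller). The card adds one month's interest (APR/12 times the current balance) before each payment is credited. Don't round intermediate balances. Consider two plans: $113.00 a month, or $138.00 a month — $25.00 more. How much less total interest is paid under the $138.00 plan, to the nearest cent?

Monthly rate r = 9.3%/12 = 0.775% = 0.00775.
At $113.00/mo: n = ⌈−ln(1 − rB₀/P)/ln(1+r)⌉ = 37 payments (last $109.20); total interest = total paid − $3,620.00 = $557.20.
At $138.00/mo: 30 payments (last $60.73); total interest $442.73.
Interest saved = $557.20 − $442.73 = $114.47.

$114.47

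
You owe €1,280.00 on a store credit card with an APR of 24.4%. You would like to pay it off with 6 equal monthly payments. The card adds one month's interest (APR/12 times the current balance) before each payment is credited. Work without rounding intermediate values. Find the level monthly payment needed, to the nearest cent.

Monthly rate r = 24.4%/12 = 2.03333% = 0.0203333.
Level-payment amortization: P = B₀·r / (1 − (1+r)^(−n)) = 1280.00·0.0203333 / (1 − 1.02033^(−6)).
Denominator 1 − (1+r)^(−6) = 0.113767748.
P = 26.0267 / 0.113767748 ≈ 228.77.

€228.77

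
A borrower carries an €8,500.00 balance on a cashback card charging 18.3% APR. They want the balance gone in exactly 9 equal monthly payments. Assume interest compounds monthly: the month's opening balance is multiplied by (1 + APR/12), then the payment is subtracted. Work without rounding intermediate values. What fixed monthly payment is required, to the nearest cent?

€1,017.91

Monthly rate r = 18.3%/12 = 1.525% = 0.01525.
Level-payment amortization: P = B₀·r / (1 − (1+r)^(−n)) = 8500.00·0.01525 / (1 − 1.01525^(−9)).
Denominator 1 − (1+r)^(−9) = 0.127344126.
P = 129.625 / 0.127344126 ≈ 1017.91.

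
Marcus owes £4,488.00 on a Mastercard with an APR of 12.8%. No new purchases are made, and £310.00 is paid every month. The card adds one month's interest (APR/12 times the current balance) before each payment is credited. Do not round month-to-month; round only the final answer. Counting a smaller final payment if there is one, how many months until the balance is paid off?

Monthly rate r = 12.8%/12 = 1.06667% = 0.0106667.
Recurrence: B ← B·(1+r) − £310.00.
Month 1: interest £47.87; balance after payment £4,225.87.
Month 2: interest £45.08; balance after payment £3,960.95.
Closed form: n = −ln(1 − rB₀/P)/ln(1+r) = −ln(0.84557)/ln(1.01067) ≈ 15.809, so the balance reaches zero during payment 16.

16 payments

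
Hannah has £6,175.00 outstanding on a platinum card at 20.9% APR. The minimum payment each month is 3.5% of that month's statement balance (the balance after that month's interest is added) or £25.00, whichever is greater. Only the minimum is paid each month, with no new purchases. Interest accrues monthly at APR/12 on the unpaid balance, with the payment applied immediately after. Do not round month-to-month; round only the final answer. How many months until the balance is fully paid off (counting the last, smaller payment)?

Monthly rate r = 20.9%/12 = 1.74167% = 0.0174167.
While 3.5% of the post-interest balance exceeds £25.00, each month B ← (B·(1+r))·(1 − 0.035), i.e. B shrinks by the factor (1+r)·0.965 = 0.98181.
This holds for months 1–119. Entering month 120 the balance is £694.62; 3.5% of the post-interest balance is now below £25.00, so the flat £25.00 minimum applies from here.
From month 120 a fixed £25.00 at rate r clears £694.62 in 39 more payments. Total: 119 + 39 = 158 months.

158 months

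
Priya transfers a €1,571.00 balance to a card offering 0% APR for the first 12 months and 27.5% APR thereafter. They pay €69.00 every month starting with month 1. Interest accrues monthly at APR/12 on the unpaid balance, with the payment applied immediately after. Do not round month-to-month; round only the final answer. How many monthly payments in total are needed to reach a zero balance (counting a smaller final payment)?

Promo months 1–12 at r₀ = 0%/12 = 0; months 13+ at r₁ = 27.5%/12 = 0.0229167.
After month 12 (no interest yet): B = €1,571.00 − 12·€69.00 = €743.00.
Then at r₁ with €69.00/mo: n₂ = −ln(1 − r₁·B/P)/ln(1+r₁) ≈ 12.51 → 13 more payments.

25 months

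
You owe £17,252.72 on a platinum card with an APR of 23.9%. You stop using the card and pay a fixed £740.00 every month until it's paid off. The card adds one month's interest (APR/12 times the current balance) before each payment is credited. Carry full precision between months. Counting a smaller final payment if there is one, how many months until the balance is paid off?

Monthly rate r = 23.9%/12 = 1.99167% = 0.0199167.
Recurrence: B ← B·(1+r) − £740.00.
Month 1: interest £343.62; balance after payment £16,856.34.
Month 2: interest £335.72; balance after payment £16,452.06.
Closed form: n = −ln(1 − rB₀/P)/ln(1+r) = −ln(0.53565)/ln(1.01992) ≈ 31.655, so the balance reaches zero during payment 32.

32 months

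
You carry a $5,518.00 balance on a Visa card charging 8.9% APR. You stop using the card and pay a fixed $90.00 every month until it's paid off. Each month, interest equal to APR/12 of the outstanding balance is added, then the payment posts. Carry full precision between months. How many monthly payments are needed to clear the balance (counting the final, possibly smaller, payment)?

Monthly rate r = 8.9%/12 = 0.741667% = 0.00741667.
Recurrence: B ← B·(1+r) − $90.00.
Month 1: interest $40.93; balance after payment $5,468.93.
Month 2: interest $40.56; balance after payment $5,419.49.
Closed form: n = −ln(1 − rB₀/P)/ln(1+r) = −ln(0.54528)/ln(1.00742) ≈ 82.073, so the balance reaches zero during payment 83.

83 payments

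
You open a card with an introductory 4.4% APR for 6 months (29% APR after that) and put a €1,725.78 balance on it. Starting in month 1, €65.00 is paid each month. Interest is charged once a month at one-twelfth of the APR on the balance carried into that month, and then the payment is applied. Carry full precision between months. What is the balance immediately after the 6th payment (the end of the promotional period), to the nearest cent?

€1,370.50

Promo months 1–6 at r₀ = 4.4%/12 = 0.00366667; months 7+ at r₁ = 29%/12 = 0.0241667.
After month 6: iterate B ← B·(1+r₀) − €65.00 for 6 months → €1,370.50.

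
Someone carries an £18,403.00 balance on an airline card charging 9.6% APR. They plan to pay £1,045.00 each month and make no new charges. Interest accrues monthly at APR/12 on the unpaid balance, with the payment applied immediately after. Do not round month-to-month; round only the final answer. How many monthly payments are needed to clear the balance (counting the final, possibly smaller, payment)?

20 months

Monthly rate r = 9.6%/12 = 0.8% = 0.008.
Recurrence: B ← B·(1+r) − £1,045.00.
Month 1: interest £147.22; balance after payment £17,505.22.
Month 2: interest £140.04; balance after payment £16,600.27.
Closed form: n = −ln(1 − rB₀/P)/ln(1+r) = −ln(0.85912)/ln(1.008) ≈ 19.057, so the balance reaches zero during payment 20.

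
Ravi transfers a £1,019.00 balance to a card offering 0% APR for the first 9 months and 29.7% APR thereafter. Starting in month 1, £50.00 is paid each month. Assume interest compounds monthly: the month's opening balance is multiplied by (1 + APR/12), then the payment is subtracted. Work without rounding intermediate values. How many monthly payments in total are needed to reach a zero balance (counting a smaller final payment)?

23 payments

Promo months 1–9 at r₀ = 0%/12 = 0; months 10+ at r₁ = 29.7%/12 = 0.02475.
After month 9 (no interest yet): B = £1,019.00 − 9·£50.00 = £569.00.
Then at r₁ with £50.00/mo: n₂ = −ln(1 − r₁·B/P)/ln(1+r₁) ≈ 13.53 → 14 more payments.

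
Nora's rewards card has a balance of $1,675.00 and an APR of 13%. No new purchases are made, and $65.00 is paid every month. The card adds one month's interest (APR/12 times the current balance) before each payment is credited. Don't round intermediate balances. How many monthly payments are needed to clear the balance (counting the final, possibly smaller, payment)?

Monthly rate r = 13%/12 = 1.08333% = 0.0108333.
Recurrence: B ← B·(1+r) − $65.00.
Month 1: interest $18.15; balance after payment $1,628.15.
Month 2: interest $17.64; balance after payment $1,580.78.
Closed form: n = −ln(1 − rB₀/P)/ln(1+r) = −ln(0.72083)/ln(1.01083) ≈ 30.380, so the balance reaches zero during payment 31.

31 payments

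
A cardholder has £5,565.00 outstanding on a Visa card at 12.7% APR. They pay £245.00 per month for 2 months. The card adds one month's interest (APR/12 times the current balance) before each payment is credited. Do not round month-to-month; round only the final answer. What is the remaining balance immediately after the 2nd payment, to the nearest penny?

£5,190.82

Monthly rate r = 12.7%/12 = 1.05833% = 0.0105833.
Each month: B ← B·(1+r) − £245.00.
Month 1: interest £58.90; balance after payment £5,378.90.
Month 2: interest £56.93; balance after payment £5,190.82.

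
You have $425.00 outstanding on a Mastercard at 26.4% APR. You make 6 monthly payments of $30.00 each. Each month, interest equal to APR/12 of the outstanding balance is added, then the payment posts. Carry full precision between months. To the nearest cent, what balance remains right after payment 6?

Monthly rate r = 26.4%/12 = 2.2% = 0.022.
Each month: B ← B·(1+r) − $30.00.
Month 1: interest $9.35; balance after payment $404.35.
Month 2: interest $8.90; balance after payment $383.25.
Month 3: interest $8.43; balance after payment $361.68.
Month 4: interest $7.96; balance after payment $339.63.
Month 5: interest $7.47; balance after payment $317.11.
Month 6: interest $6.98; balance after payment $294.08.

$294.08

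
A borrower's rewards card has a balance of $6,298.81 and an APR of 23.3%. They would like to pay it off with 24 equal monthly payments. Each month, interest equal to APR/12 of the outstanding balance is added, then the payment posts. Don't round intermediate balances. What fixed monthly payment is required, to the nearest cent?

$330.83

Monthly rate r = 23.3%/12 = 1.94167% = 0.0194167.
Level-payment amortization: P = B₀·r / (1 − (1+r)^(−n)) = 6298.81·0.0194167 / (1 − 1.01942^(−24)).
Denominator 1 − (1+r)^(−24) = 0.369683773.
P = 122.302 / 0.369683773 ≈ 330.83.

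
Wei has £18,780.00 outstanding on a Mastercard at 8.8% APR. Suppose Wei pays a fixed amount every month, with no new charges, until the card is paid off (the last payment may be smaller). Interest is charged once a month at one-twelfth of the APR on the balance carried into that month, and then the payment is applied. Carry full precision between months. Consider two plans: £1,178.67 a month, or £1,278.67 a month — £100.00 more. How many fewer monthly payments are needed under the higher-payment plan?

2 fewer payments

Monthly rate r = 8.8%/12 = 0.733333% = 0.00733333.
At £1,178.67/mo: n = ⌈−ln(1 − rB₀/P)/ln(1+r)⌉ = 18 payments (last £6.66); total interest = total paid − £18,780.00 = £1,264.05.
At £1,278.67/mo: 16 payments (last £764.24); total interest £1,164.29.
Payments saved = 18 − 16 = 2.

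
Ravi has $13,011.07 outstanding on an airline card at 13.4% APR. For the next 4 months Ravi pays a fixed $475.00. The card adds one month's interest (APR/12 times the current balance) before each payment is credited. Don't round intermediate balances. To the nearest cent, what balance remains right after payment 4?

Monthly rate r = 13.4%/12 = 1.11667% = 0.0111667.
Each month: B ← B·(1+r) − $475.00.
Month 1: interest $145.29; balance after payment $12,681.36.
Month 2: interest $141.61; balance after payment $12,347.97.
Month 3: interest $137.89; balance after payment $12,010.85.
Month 4: interest $134.12; balance after payment $11,669.98.

$11,669.98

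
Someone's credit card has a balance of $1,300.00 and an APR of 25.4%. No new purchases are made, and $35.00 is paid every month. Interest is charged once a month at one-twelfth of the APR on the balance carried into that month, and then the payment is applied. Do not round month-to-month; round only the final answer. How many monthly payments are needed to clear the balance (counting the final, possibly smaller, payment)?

Monthly rate r = 25.4%/12 = 2.11667% = 0.0211667.
Recurrence: B ← B·(1+r) − $35.00.
Month 1: interest $27.52; balance after payment $1,292.52.
Month 2: interest $27.36; balance after payment $1,284.87.
Closed form: n = −ln(1 − rB₀/P)/ln(1+r) = −ln(0.21381)/ln(1.02117) ≈ 73.651, so the balance reaches zero during payment 74.

74 months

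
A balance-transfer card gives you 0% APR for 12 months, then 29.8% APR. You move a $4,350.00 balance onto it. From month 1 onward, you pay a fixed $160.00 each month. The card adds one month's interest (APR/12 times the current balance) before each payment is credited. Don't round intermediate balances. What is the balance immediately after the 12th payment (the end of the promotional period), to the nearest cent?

Promo months 1–12 at r₀ = 0%/12 = 0; months 13+ at r₁ = 29.8%/12 = 0.0248333.
After month 12 (no interest yet): B = $4,350.00 − 12·$160.00 = $2,430.00.

$2,430.00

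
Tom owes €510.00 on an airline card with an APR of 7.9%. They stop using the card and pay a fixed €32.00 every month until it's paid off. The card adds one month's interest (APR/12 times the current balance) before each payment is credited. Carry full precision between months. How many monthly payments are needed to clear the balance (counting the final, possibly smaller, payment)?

Monthly rate r = 7.9%/12 = 0.658333% = 0.00658333.
Recurrence: B ← B·(1+r) − €32.00.
Month 1: interest €3.36; balance after payment €481.36.
Month 2: interest €3.17; balance after payment €452.53.
Closed form: n = −ln(1 − rB₀/P)/ln(1+r) = −ln(0.89508)/ln(1.00658) ≈ 16.892, so the balance reaches zero during payment 17.

17 months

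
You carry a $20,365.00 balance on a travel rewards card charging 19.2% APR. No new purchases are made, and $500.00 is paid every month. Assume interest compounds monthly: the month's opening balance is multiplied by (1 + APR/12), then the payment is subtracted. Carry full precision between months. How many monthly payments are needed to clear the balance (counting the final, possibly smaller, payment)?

Monthly rate r = 19.2%/12 = 1.6% = 0.016.
Recurrence: B ← B·(1+r) − $500.00.
Month 1: interest $325.84; balance after payment $20,190.84.
Month 2: interest $323.05; balance after payment $20,013.89.
Closed form: n = −ln(1 − rB₀/P)/ln(1+r) = −ln(0.34832)/ln(1.016) ≈ 66.441, so the balance reaches zero during payment 67.

67 payments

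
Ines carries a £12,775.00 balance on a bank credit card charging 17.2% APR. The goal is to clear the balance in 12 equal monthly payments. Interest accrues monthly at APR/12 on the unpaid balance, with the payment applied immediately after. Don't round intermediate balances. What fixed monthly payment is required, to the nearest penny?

£1,166.35

Monthly rate r = 17.2%/12 = 1.43333% = 0.0143333.
Level-payment amortization: P = B₀·r / (1 − (1+r)^(−n)) = 12775.00·0.0143333 / (1 − 1.01433^(−12)).
Denominator 1 − (1+r)^(−12) = 0.156992131.
P = 183.108 / 0.156992131 ≈ 1166.35.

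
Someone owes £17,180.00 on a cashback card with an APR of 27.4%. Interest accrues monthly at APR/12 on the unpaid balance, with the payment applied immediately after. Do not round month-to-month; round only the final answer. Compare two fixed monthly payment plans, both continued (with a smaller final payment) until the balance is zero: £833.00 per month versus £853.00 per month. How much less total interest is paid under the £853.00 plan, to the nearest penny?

£215.96

Monthly rate r = 27.4%/12 = 2.28333% = 0.0228333.
At £833.00/mo: n = ⌈−ln(1 − rB₀/P)/ln(1+r)⌉ = 29 payments (last £166.53); total interest = total paid − £17,180.00 = £6,310.53.
At £853.00/mo: 28 payments (last £243.57); total interest £6,094.57.
Interest saved = £6,310.53 − £6,094.57 = £215.96.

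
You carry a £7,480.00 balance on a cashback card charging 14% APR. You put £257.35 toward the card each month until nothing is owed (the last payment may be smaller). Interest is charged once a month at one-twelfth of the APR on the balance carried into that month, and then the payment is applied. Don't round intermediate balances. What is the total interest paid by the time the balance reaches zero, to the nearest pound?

£1,709

Monthly rate r = 14%/12 = 1.16667% = 0.0116667.
Payoff takes n = ⌈−ln(1 − rB₀/P)/ln(1+r)⌉ = ⌈35.705⌉ = 36 payments; the last is £181.77.
Total paid = 35·£257.35 + £181.77 = £9,189.02.
Total interest = total paid − principal = £9,189.02 − £7,480.00 = £1,709.02.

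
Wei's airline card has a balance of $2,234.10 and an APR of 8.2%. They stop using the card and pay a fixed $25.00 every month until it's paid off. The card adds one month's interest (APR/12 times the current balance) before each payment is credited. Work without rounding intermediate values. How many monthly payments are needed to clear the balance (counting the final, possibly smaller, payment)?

Monthly rate r = 8.2%/12 = 0.683333% = 0.00683333.
Recurrence: B ← B·(1+r) − $25.00.
Month 1: interest $15.27; balance after payment $2,224.37.
Month 2: interest $15.20; balance after payment $2,214.57.
Closed form: n = −ln(1 − rB₀/P)/ln(1+r) = −ln(0.38935)/ln(1.00683) ≈ 138.513, so the balance reaches zero during payment 139.

139 payments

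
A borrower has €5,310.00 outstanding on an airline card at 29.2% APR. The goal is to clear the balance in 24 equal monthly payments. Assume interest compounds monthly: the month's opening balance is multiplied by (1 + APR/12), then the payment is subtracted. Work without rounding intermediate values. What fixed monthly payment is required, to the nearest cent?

€294.71

Monthly rate r = 29.2%/12 = 2.43333% = 0.0243333.
Level-payment amortization: P = B₀·r / (1 − (1+r)^(−n)) = 5310.00·0.0243333 / (1 − 1.02433^(−24)).
Denominator 1 − (1+r)^(−24) = 0.438423835.
P = 129.21 / 0.438423835 ≈ 294.71.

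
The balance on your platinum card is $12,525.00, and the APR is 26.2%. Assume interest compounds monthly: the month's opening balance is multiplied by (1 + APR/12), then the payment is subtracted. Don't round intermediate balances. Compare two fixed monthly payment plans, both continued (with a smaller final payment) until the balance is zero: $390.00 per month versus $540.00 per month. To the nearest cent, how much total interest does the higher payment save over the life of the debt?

$4,157.90

Monthly rate r = 26.2%/12 = 2.18333% = 0.0218333.
At $390.00/mo: n = ⌈−ln(1 − rB₀/P)/ln(1+r)⌉ = 56 payments (last $361.81); total interest = total paid − $12,525.00 = $9,286.81.
At $540.00/mo: 33 payments (last $373.91); total interest $5,128.91.
Interest saved = $9,286.81 − $5,128.91 = $4,157.90.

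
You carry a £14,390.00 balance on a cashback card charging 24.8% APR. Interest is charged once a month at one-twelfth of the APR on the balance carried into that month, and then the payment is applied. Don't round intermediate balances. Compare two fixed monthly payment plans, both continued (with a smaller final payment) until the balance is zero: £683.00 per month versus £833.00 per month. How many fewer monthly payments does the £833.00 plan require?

6 fewer payments

Monthly rate r = 24.8%/12 = 2.06667% = 0.0206667.
At £683.00/mo: n = ⌈−ln(1 − rB₀/P)/ln(1+r)⌉ = 28 payments (last £646.92); total interest = total paid − £14,390.00 = £4,697.92.
At £833.00/mo: 22 payments (last £493.06); total interest £3,596.06.
Payments saved = 28 − 22 = 6.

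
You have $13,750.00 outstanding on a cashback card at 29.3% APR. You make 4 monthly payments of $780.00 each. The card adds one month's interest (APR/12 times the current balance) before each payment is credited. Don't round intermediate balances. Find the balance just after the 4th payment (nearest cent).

Monthly rate r = 29.3%/12 = 2.44167% = 0.0244167.
Each month: B ← B·(1+r) − $780.00.
Month 1: interest $335.73; balance after payment $13,305.73.
Month 2: interest $324.88; balance after payment $12,850.61.
Month 3: interest $313.77; balance after payment $12,384.38.
Month 4: interest $302.39; balance after payment $11,906.77.

$11,906.77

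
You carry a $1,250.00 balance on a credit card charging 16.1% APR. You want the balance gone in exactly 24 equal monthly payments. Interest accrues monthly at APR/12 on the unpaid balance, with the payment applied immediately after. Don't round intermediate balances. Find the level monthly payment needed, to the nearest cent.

Monthly rate r = 16.1%/12 = 1.34167% = 0.0134167.
Level-payment amortization: P = B₀·r / (1 − (1+r)^(−n)) = 1250.00·0.0134167 / (1 − 1.01342^(−24)).
Denominator 1 − (1+r)^(−24) = 0.273748601.
P = 16.7708 / 0.273748601 ≈ 61.26.

$61.26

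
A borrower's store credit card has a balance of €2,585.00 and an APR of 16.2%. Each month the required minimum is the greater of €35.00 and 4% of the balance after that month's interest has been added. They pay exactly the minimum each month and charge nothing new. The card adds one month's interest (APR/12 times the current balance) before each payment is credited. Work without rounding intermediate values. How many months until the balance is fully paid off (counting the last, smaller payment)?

Monthly rate r = 16.2%/12 = 1.35% = 0.0135.
While 4% of the post-interest balance exceeds €35.00, each month B ← (B·(1+r))·(1 − 0.04), i.e. B shrinks by the factor (1+r)·0.96 = 0.97296.
This holds for months 1–41. Entering month 42 the balance is €840.15; 4% of the post-interest balance is now below €35.00, so the flat €35.00 minimum applies from here.
From month 42 a fixed €35.00 at rate r clears €840.15 in 30 more payments. Total: 41 + 30 = 71 months.

71 months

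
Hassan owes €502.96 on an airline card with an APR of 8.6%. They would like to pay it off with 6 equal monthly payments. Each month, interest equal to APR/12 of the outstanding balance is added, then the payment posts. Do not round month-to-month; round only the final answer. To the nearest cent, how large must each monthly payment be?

Monthly rate r = 8.6%/12 = 0.716667% = 0.00716667.
Level-payment amortization: P = B₀·r / (1 − (1+r)^(−n)) = 502.96·0.00716667 / (1 − 1.00717^(−6)).
Denominator 1 − (1+r)^(−6) = 0.0419417019.
P = 3.60455 / 0.0419417019 ≈ 85.94.

€85.94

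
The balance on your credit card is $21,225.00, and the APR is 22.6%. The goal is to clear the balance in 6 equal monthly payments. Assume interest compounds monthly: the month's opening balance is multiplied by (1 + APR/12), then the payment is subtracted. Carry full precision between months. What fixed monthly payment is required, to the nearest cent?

$3,774.31

Monthly rate r = 22.6%/12 = 1.88333% = 0.0188333.
Level-payment amortization: P = B₀·r / (1 − (1+r)^(−n)) = 21225.00·0.0188333 / (1 − 1.01883^(−6)).
Denominator 1 − (1+r)^(−6) = 0.105910226.
P = 399.738 / 0.105910226 ≈ 3774.31.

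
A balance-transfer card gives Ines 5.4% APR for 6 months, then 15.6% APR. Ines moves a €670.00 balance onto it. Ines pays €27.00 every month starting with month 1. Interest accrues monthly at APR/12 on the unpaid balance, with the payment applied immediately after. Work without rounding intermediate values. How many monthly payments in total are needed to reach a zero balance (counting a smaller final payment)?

29 months

Promo months 1–6 at r₀ = 5.4%/12 = 0.0045; months 7+ at r₁ = 15.6%/12 = 0.013.
After month 6: iterate B ← B·(1+r₀) − €27.00 for 6 months → €524.46.
Then at r₁ with €27.00/mo: n₂ = −ln(1 − r₁·B/P)/ln(1+r₁) ≈ 22.53 → 23 more payments.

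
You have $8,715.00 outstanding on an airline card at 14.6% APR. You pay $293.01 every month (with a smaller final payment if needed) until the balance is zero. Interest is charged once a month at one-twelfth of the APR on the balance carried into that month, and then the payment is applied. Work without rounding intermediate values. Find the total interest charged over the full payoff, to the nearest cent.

Monthly rate r = 14.6%/12 = 1.21667% = 0.0121667.
Payoff takes n = ⌈−ln(1 − rB₀/P)/ln(1+r)⌉ = ⌈37.146⌉ = 38 payments; the last is $43.07.
Total paid = 37·$293.01 + $43.07 = $10,884.44.
Total interest = total paid − principal = $10,884.44 − $8,715.00 = $2,169.44.

$2,169.44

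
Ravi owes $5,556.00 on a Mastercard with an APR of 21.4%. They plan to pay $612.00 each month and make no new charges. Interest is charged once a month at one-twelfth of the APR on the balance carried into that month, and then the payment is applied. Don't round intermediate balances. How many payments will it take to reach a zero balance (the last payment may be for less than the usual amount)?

Monthly rate r = 21.4%/12 = 1.78333% = 0.0178333.
Recurrence: B ← B·(1+r) − $612.00.
Month 1: interest $99.08; balance after payment $5,043.08.
Month 2: interest $89.93; balance after payment $4,521.02.
Closed form: n = −ln(1 − rB₀/P)/ln(1+r) = −ln(0.8381)/ln(1.01783) ≈ 9.992, so the balance reaches zero during payment 10.

10 payments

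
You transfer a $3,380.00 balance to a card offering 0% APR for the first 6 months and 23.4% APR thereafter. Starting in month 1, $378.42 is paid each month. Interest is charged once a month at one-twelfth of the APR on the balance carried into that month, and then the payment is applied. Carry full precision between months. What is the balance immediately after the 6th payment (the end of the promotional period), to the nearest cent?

$1,109.48

Promo months 1–6 at r₀ = 0%/12 = 0; months 7+ at r₁ = 23.4%/12 = 0.0195.
After month 6 (no interest yet): B = $3,380.00 − 6·$378.42 = $1,109.48.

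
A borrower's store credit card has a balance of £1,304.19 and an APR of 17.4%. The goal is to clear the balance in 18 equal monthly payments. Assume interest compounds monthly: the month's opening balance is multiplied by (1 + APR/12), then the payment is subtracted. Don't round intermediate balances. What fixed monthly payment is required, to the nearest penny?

Monthly rate r = 17.4%/12 = 1.45% = 0.0145.
Level-payment amortization: P = B₀·r / (1 − (1+r)^(−n)) = 1304.19·0.0145 / (1 − 1.0145^(−18)).
Denominator 1 − (1+r)^(−18) = 0.228274101.
P = 18.9108 / 0.228274101 ≈ 82.84.

£82.84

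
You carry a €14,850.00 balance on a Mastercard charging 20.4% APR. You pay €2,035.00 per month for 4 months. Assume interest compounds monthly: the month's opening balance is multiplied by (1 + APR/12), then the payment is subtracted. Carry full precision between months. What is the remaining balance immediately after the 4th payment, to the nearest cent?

€7,535.91

Monthly rate r = 20.4%/12 = 1.7% = 0.017.
Each month: B ← B·(1+r) − €2,035.00.
Month 1: interest €252.45; balance after payment €13,067.45.
Month 2: interest €222.15; balance after payment €11,254.60.
Month 3: interest €191.33; balance after payment €9,410.92.
Month 4: interest €159.99; balance after payment €7,535.91.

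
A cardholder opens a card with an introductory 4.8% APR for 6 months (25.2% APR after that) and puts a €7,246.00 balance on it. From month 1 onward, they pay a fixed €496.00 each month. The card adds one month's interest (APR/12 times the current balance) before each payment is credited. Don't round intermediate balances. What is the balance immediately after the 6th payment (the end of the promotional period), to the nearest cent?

€4,415.73

Promo months 1–6 at r₀ = 4.8%/12 = 0.004; months 7+ at r₁ = 25.2%/12 = 0.021.
After month 6: iterate B ← B·(1+r₀) − €496.00 for 6 months → €4,415.73.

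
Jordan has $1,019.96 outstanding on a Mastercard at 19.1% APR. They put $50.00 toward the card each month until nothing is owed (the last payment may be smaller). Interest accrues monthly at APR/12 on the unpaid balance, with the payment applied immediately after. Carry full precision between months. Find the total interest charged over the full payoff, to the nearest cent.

$223.11

Monthly rate r = 19.1%/12 = 1.59167% = 0.0159167.
Payoff takes n = ⌈−ln(1 − rB₀/P)/ln(1+r)⌉ = ⌈24.860⌉ = 25 payments; the last is $43.07.
Total paid = 24·$50.00 + $43.07 = $1,243.07.
Total interest = total paid − principal = $1,243.07 − $1,019.96 = $223.11.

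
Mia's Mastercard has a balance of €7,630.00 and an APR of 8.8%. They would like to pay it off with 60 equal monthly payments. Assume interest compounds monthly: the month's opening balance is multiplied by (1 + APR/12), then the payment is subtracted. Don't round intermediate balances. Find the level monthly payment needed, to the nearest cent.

€157.65

Monthly rate r = 8.8%/12 = 0.733333% = 0.00733333.
Level-payment amortization: P = B₀·r / (1 − (1+r)^(−n)) = 7630.00·0.00733333 / (1 − 1.00733^(−60)).
Denominator 1 − (1+r)^(−60) = 0.354928755.
P = 55.9533 / 0.354928755 ≈ 157.65.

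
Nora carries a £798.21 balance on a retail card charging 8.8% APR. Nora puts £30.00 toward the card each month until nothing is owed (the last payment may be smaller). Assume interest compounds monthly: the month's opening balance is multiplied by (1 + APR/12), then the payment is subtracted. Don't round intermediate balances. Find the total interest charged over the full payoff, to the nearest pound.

£93

Monthly rate r = 8.8%/12 = 0.733333% = 0.00733333.
Payoff takes n = ⌈−ln(1 − rB₀/P)/ln(1+r)⌉ = ⌈29.707⌉ = 30 payments; the last is £21.25.
Total paid = 29·£30.00 + £21.25 = £891.25.
Total interest = total paid − principal = £891.25 − £798.21 = £93.04.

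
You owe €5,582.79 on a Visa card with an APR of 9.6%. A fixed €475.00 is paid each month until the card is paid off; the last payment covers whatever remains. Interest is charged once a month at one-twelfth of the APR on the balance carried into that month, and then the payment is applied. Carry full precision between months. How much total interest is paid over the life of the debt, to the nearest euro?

Monthly rate r = 9.6%/12 = 0.8% = 0.008.
Payoff takes n = ⌈−ln(1 − rB₀/P)/ln(1+r)⌉ = ⌈12.392⌉ = 13 payments; the last is €186.83.
Total paid = 12·€475.00 + €186.83 = €5,886.83.
Total interest = total paid − principal = €5,886.83 − €5,582.79 = €304.04.

€304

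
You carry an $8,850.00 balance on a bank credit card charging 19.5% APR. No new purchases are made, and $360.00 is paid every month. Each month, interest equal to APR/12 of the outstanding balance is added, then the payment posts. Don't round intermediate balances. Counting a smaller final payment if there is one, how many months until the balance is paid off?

32 payments

Monthly rate r = 19.5%/12 = 1.625% = 0.01625.
Recurrence: B ← B·(1+r) − $360.00.
Month 1: interest $143.81; balance after payment $8,633.81.
Month 2: interest $140.30; balance after payment $8,414.11.
Closed form: n = −ln(1 − rB₀/P)/ln(1+r) = −ln(0.60052)/ln(1.01625) ≈ 31.636, so the balance reaches zero during payment 32.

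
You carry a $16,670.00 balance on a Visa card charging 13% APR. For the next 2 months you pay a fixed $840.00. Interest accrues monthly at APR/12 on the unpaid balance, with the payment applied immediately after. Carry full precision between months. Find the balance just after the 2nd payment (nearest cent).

$15,344.04

Monthly rate r = 13%/12 = 1.08333% = 0.0108333.
Each month: B ← B·(1+r) − $840.00.
Month 1: interest $180.59; balance after payment $16,010.59.
Month 2: interest $173.45; balance after payment $15,344.04.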